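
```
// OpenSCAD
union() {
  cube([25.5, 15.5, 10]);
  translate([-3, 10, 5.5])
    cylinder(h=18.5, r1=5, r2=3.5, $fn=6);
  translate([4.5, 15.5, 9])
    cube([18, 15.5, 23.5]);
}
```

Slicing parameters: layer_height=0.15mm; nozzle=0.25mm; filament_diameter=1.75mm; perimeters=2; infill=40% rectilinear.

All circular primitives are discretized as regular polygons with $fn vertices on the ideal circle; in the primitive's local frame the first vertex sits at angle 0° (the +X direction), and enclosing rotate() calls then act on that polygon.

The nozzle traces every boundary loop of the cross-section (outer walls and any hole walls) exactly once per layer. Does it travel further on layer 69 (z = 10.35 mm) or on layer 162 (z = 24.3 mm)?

layer 69 (z = 10.35 mm)

Layer 69 (z = 10.35): the cube is not intersected at this z (z outside [0, 10]); the cone at (-3, 10) contributes a regular 6-gon of circumradius 4.607 (interpolated between r1=5 and r2=3.5 at t=0.262) (perimeter = 2·6·4.607·sin(180°/6) = 27.64 mm); the cube at (4.5, 15.5) is present — its section is the full 18×15.5 rectangle (perimeter 67.00 mm); Taking the union: the 2 present regions are separate (no shared area or edge), so areas and boundary lengths simply add and each stays a separate island — boundary = 94.64 mm. So its perimeter = 94.64 mm. Layer 162 (z = 24.3): the cube is absent (z outside [0, 10]); the cone at (-3, 10) is absent (z outside [5.5, 24]); the cube at (4.5, 15.5) (footprint 18×15.5) is included at this height (perimeter 67.00 mm); Taking the union: only the 18×15.5 cube at (4.5, 15.5) is present, so the union is just that shape — boundary = 67.00 mm. So its perimeter = 67.00 mm. Layer 69 is larger (94.64 vs 67.00 mm).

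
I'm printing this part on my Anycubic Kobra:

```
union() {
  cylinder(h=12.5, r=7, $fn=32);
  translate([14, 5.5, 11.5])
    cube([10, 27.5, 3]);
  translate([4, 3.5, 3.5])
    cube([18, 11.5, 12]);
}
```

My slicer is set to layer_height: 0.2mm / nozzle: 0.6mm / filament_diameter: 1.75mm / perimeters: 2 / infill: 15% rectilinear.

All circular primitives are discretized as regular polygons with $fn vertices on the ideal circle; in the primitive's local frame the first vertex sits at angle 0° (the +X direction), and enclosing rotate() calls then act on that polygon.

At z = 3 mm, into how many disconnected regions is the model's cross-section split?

At z = 3 mm: the cylinder: section is a regular 32-gon, circumradius r=7; the cube at (14, 5.5) is not intersected at this z (z outside [11.5, 14.5]); the cube at (4, 3.5) is absent (z outside [3.5, 15.5]); Taking the union: only the r=7 cylinder is present, so the union is just that shape — 1 connected region. The result has 1 disconnected region.

1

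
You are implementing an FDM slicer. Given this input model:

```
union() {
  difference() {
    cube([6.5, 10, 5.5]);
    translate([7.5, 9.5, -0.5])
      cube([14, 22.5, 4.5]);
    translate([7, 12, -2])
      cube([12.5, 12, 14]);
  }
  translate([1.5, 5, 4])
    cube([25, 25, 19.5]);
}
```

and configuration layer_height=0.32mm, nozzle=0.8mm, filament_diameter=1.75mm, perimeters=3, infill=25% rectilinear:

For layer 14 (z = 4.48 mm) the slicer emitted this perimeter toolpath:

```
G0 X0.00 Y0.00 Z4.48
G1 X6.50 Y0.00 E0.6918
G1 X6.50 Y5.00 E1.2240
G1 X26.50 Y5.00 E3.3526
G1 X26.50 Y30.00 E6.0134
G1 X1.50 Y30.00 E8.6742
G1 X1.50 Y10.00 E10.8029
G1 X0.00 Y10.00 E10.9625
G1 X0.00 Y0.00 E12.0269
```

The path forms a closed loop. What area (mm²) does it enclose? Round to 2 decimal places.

Apply the shoelace formula to the sequence of (X, Y) vertices; enclosed area = 665.00 mm².

665.00 mm²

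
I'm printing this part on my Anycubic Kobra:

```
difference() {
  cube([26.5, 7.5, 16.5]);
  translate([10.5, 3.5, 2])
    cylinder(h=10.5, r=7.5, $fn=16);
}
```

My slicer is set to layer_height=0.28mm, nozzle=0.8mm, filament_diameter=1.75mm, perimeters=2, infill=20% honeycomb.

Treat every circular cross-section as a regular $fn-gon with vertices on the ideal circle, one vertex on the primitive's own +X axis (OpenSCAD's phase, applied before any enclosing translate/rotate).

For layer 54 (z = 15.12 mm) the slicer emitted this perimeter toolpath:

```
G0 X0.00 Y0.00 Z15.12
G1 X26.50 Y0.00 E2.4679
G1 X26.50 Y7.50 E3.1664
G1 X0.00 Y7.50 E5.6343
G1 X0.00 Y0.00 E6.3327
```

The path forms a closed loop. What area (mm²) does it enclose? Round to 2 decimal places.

198.75 mm²

Apply the shoelace formula to the sequence of (X, Y) vertices; enclosed area = 198.75 mm².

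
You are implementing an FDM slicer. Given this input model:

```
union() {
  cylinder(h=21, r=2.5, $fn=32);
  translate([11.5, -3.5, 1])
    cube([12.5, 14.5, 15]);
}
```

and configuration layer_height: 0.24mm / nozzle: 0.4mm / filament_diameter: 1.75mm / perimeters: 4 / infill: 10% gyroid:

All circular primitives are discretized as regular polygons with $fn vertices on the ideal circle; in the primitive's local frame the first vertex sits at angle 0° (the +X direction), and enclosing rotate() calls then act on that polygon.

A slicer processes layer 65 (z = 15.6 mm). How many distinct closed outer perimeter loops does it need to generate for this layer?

2

At z = 15.6 mm: the r=2.5 cylinder gives a regular 32-gon of circumradius 2.5 (constant along its height); the cube at (11.5, -3.5) is present — its section is the full 12.5×14.5 rectangle; Taking the union: the 2 present regions are separate (no shared area or edge), so areas and boundary lengths simply add and each stays a separate island — 2 connected regions. The result has 2 disconnected regions.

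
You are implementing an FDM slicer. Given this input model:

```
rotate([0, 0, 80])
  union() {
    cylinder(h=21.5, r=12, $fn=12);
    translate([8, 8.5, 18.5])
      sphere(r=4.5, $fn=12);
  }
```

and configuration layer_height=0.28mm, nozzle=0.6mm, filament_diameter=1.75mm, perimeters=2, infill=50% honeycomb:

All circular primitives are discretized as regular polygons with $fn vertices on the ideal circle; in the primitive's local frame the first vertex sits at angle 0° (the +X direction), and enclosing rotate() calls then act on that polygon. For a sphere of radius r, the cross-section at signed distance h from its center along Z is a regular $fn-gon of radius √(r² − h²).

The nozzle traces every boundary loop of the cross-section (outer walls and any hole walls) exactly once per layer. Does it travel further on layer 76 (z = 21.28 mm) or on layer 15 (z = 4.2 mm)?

layer 76 (z = 21.28 mm)

Layer 76 (z = 21.28): the cylinder: section is a regular 12-gon, circumradius r=12 (perimeter = 2·12·12.000·sin(180°/12) = 74.54 mm); the r=4.5 sphere at (8, 8.5) slices to a regular 12-gon of circumradius 3.539 (√(r²−h²) with h=2.78 from center) (perimeter = 2·12·3.539·sin(180°/12) = 21.98 mm); Merging all regions: the regions partially overlap (shared area 18.13 mm²), so the edge portions inside another operand are dropped and the merged outline is re-measured after clipping — boundary = 79.13 mm; (rotated 80° about Z; rotation is an isometry so areas/perimeters/island counts are preserved). So its perimeter = 79.13 mm. Layer 15 (z = 4.2): the cylinder: section is a regular 12-gon, circumradius r=12 (perimeter = 2·12·12.000·sin(180°/12) = 74.54 mm); the sphere at (8, 8.5) is absent (|z−center|=14.300 > r=4.5); Taking the union: only the r=12 cylinder is present, so the union is just that shape — boundary = 74.54 mm; (rotated 80° about Z; rotation is an isometry so areas/perimeters/island counts are preserved). So its perimeter = 74.54 mm. Layer 76 is larger (79.13 vs 74.54 mm).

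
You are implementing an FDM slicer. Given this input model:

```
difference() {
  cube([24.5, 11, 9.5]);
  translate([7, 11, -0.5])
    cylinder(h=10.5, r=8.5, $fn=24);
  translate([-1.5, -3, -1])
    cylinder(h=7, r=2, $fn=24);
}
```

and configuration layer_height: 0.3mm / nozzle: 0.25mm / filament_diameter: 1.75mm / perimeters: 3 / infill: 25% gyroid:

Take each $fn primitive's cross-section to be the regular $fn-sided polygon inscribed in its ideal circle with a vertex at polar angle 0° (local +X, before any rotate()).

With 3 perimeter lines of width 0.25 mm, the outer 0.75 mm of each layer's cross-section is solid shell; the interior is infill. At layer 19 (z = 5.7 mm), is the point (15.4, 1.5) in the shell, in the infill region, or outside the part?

At z = 5.7 mm: the 24.5×11 cube contributes its full rectangle; the r=8.5 cylinder at (7, 11) gives a regular 24-gon of circumradius 8.5 (constant along its height); the cylinder at (-1.5, -3): section is a regular 24-gon, circumradius r=2; After the difference (first − rest): starting from the 24.5×11 cube, the r=8.5 cylinder at (7, 11) partially overlaps it — only the 107.52 mm² overlap (of its 224.40 mm²) is removed, clipping the outline; the r=2 cylinder at (-1.5, -3) misses the remaining region (no effect) — 1 connected region. Overall, the cross-section is a single solid region. The nearest boundary edge runs (24.50, 0.00)→(0.00, 0.00); distance from the point to it = 1.50 mm. The point is inside the cross-section and 1.50 mm from the nearest boundary — more than the 0.75 mm shell width (3 × 0.25), so it's in the infill interior.

infill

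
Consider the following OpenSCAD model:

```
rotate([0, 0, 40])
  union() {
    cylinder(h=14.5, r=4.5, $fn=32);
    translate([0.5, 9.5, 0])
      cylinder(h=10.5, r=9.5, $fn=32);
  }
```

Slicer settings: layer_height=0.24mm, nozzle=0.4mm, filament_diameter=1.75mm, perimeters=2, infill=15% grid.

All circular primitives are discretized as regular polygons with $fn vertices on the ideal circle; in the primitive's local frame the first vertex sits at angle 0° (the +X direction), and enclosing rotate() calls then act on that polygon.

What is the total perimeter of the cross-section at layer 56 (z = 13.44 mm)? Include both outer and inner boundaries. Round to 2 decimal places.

At z = 13.44 mm: the cylinder: section is a regular 32-gon, circumradius r=4.5 (perimeter = 2·32·4.500·sin(180°/32) = 28.23 mm); the cylinder at (0.5, 9.5) is absent (z outside [0, 10.5]); Combining (union): only the r=4.5 cylinder is present, so the union is just that shape — boundary = 28.23 mm; (whole slice rotated 40° about Z — lengths, areas and connectivity unchanged). Overall, the cross-section is a single solid region. Total boundary length (outer) = 28.23 mm.

28.23 mm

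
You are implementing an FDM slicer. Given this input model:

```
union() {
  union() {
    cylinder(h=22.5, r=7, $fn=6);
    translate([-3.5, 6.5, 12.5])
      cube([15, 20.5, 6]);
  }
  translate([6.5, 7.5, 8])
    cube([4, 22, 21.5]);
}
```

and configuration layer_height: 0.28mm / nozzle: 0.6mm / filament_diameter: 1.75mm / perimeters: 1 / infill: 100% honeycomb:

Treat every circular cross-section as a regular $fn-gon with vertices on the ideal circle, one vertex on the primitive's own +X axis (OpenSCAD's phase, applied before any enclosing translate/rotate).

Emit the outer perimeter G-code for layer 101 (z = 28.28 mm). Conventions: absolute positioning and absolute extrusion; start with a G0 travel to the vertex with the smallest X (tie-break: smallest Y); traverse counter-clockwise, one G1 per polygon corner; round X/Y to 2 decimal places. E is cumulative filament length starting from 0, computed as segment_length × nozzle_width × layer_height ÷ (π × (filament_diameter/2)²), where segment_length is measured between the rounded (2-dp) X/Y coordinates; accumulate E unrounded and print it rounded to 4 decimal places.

At z = 28.28 mm: the cylinder is not intersected at this z (z outside [0, 22.5]); the cube at (-3.5, 6.5) is not intersected at this z (z outside [12.5, 18.5]); Combining (union): nothing is present at this height; the cube at (6.5, 7.5) (footprint 4×22) is included at this height; Combining (union): only the 4×22 cube at (6.5, 7.5) is present, so the union is just that shape — 1 connected region. The outline is a single polygon with 4 vertices. Extrusion per mm of travel: 0.6 × 0.28 / (π × 0.875²) = 0.069846. Accumulating E over each segment gives final E = 3.6320.

G0 X6.50 Y7.50 Z28.28
G1 X10.50 Y7.50 E0.2794
G1 X10.50 Y29.50 E1.8160
G1 X6.50 Y29.50 E2.0954
G1 X6.50 Y7.50 E3.6320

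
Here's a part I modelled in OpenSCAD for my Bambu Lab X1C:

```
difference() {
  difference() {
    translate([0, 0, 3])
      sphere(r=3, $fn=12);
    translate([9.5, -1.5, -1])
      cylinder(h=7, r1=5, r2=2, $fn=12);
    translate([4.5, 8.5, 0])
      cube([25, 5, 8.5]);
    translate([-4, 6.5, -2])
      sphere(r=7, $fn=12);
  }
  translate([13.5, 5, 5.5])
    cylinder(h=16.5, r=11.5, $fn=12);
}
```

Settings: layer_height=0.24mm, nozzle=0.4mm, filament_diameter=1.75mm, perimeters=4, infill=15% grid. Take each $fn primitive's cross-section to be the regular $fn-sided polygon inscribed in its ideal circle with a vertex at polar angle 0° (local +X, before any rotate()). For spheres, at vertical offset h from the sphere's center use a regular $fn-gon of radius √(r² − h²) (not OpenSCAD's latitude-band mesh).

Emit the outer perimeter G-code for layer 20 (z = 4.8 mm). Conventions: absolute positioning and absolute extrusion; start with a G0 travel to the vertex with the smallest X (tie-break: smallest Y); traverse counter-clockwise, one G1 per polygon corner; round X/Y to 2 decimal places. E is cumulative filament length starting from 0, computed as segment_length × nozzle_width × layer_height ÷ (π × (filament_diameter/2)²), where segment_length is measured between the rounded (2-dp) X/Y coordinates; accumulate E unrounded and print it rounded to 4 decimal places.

At z = 4.8 mm: the r=3 sphere slices to a regular 12-gon of circumradius 2.400 (√(r²−h²) with h=1.8 from center); the cone at (9.5, -1.5) contributes a regular 12-gon of circumradius 2.514 (interpolated between r1=5 and r2=2 at t=0.829); the 25×5 cube at (4.5, 8.5) contributes its full rectangle; the sphere at (-4, 6.5): section is a regular 12-gon, circumradius = √(r²−h²) = √(7²−6.8²) = 1.661; After the difference (first − rest): starting from the r=3 sphere, the cone at (9.5, -1.5) misses the remaining region (no effect); the 25×5 cube at (4.5, 8.5) misses the remaining region (no effect); the r=7 sphere at (-4, 6.5) misses the remaining region (no effect) — 1 connected region; the cylinder at (13.5, 5) does not reach this height (z outside [5.5, 22]); Subtracting the remaining from the first: none of the subtracted shapes is present at this height, so that combined region is unchanged — 1 connected region. The outline is a single polygon with 12 vertices. Extrusion per mm of travel: 0.4 × 0.24 / (π × 0.875²) = 0.039912. Accumulating E over each segment gives final E = 0.5952.

G0 X-2.40 Y0.00 Z4.80
G1 X-2.08 Y-1.20 E0.0496
G1 X-1.20 Y-2.08 E0.0992
G1 X0.00 Y-2.40 E0.1488
G1 X1.20 Y-2.08 E0.1984
G1 X2.08 Y-1.20 E0.2480
G1 X2.40 Y0.00 E0.2976
G1 X2.08 Y1.20 E0.3472
G1 X1.20 Y2.08 E0.3969
G1 X0.00 Y2.40 E0.4464
G1 X-1.20 Y2.08 E0.4960
G1 X-2.08 Y1.20 E0.5457
G1 X-2.40 Y0.00 E0.5952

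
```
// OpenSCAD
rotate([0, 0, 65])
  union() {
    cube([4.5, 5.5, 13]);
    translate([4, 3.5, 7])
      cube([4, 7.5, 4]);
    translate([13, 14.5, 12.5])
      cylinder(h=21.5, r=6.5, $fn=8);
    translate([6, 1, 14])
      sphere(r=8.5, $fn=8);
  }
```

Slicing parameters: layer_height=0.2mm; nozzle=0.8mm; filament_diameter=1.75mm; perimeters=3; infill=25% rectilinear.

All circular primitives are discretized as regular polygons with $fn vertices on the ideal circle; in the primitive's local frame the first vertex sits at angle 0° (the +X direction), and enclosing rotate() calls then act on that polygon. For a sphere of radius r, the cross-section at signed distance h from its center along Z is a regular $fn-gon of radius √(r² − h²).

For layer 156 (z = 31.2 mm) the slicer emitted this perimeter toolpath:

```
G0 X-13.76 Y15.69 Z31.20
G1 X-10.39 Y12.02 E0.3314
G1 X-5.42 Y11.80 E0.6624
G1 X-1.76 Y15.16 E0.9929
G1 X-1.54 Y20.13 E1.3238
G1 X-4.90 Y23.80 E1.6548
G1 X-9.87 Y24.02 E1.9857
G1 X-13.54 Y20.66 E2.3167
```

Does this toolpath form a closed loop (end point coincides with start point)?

no

Start point (G0): (-13.76, 15.69). End point (last G1): the path does not return to the start — open.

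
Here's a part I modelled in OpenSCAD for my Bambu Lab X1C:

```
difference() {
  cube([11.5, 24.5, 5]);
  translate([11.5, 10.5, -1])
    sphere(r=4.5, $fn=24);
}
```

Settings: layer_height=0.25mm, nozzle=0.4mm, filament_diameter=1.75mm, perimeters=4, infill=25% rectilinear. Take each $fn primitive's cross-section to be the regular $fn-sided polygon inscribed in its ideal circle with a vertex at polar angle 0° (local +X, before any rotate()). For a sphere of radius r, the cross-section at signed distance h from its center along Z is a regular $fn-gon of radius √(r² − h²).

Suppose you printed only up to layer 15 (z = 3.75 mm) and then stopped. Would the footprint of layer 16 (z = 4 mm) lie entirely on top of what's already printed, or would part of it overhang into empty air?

entirely on top

Compare the two slices. At z = 3.75: the cube (footprint 11.5×24.5) is included at this height (area 281.75 mm²); the sphere at (11.5, 10.5) is absent (|z−center|=4.750 > r=4.5); Taking the first minus the rest: none of the subtracted shapes is present at this height, so the 11.5×24.5 cube is unchanged — area = 281.75 mm². At z = 4: the cube (footprint 11.5×24.5) is included at this height (area 281.75 mm²); the sphere at (11.5, 10.5) does not reach this height (|z−center|=5.000 > r=4.5); Subtracting the remaining from the first: none of the subtracted shapes is present at this height, so the 11.5×24.5 cube is unchanged — area = 281.75 mm². Checking containment: the cross-section at z = 4 is a subset of the cross-section at z = 3.75.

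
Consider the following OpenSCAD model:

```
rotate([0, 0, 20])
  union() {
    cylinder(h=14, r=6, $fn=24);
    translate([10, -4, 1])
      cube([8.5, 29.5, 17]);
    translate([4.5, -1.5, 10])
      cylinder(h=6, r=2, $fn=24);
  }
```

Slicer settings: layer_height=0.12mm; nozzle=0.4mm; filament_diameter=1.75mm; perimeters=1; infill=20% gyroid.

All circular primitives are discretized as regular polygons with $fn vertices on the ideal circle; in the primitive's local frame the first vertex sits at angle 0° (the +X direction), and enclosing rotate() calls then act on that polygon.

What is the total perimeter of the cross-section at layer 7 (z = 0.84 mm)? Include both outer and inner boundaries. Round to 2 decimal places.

37.59 mm

At z = 0.84 mm: the r=6 cylinder contributes a regular 24-gon of circumradius 6 (perimeter = 2·24·6.000·sin(180°/24) = 37.59 mm); the cube at (10, -4) is absent (z outside [1, 18]); the cylinder at (4.5, -1.5) is not intersected at this z (z outside [10, 16]); Merging all regions: only the r=6 cylinder is present, so the union is just that shape — boundary = 37.59 mm; (rotated 20° about Z; rotation is an isometry so areas/perimeters/island counts are preserved). Overall, the cross-section is a single solid region. Total boundary length (outer) = 37.59 mm.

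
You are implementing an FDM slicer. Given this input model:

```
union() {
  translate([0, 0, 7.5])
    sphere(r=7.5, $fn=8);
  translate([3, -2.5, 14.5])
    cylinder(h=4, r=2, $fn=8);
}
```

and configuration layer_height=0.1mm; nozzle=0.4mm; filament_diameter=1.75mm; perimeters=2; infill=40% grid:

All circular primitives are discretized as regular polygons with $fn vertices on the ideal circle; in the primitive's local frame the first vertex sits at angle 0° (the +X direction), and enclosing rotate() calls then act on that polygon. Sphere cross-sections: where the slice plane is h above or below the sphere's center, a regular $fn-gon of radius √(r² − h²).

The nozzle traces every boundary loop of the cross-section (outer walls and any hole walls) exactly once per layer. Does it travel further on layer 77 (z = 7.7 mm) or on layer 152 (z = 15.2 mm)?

layer 77 (z = 7.7 mm)

Layer 77 (z = 7.7): the r=7.5 sphere contributes a regular 8-gon of circumradius √(7.5²−0.2²) = 7.497 (perimeter = 2·8·7.497·sin(180°/8) = 45.91 mm); the cylinder at (3, -2.5) is not intersected at this z (z outside [14.5, 18.5]); Merging all regions: only the r=7.5 sphere is present, so the union is just that shape — boundary = 45.91 mm. So its perimeter = 45.91 mm. Layer 152 (z = 15.2): the sphere is absent (|z−center|=7.700 > r=7.5); the cylinder at (3, -2.5): section is a regular 8-gon, circumradius r=2 (perimeter = 2·8·2.000·sin(180°/8) = 12.25 mm); Combining (union): only the r=2 cylinder at (3, -2.5) is present, so the union is just that shape — boundary = 12.25 mm. So its perimeter = 12.25 mm. Layer 77 is larger (45.91 vs 12.25 mm).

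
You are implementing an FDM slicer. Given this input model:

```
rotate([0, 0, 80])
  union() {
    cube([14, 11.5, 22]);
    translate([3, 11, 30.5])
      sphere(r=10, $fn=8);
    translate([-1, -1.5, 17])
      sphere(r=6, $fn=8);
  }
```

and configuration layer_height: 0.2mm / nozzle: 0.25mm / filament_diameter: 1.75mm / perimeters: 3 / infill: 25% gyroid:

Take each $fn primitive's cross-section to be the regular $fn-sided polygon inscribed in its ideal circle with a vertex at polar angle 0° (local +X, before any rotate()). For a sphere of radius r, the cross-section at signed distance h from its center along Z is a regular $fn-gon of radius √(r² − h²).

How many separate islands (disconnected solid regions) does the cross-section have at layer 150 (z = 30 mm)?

At z = 30 mm: the cube is not intersected at this z (z outside [0, 22]); the sphere at (3, 11): section is a regular 8-gon, circumradius = √(r²−h²) = √(10²−0.5²) = 9.987; the sphere at (-1, -1.5) does not reach this height (|z−center|=13.000 > r=6); Merging all regions: only the r=10 sphere at (3, 11) is present, so the union is just that shape — 1 connected region; (whole slice rotated 80° about Z — lengths, areas and connectivity unchanged). Overall, the cross-section is a single solid region. Island count = 1.

1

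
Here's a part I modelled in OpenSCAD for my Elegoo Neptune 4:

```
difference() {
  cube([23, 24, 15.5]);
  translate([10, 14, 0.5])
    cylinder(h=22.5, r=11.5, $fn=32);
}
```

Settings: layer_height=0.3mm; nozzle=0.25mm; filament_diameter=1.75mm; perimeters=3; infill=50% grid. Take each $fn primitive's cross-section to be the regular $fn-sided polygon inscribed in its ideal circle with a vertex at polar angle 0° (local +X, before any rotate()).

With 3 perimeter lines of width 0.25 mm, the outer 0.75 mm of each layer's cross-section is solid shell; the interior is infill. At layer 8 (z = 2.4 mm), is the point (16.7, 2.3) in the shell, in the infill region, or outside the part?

infill

At z = 2.4 mm: the 23×24 cube contributes its full rectangle; the r=11.5 cylinder at (10, 14) contributes a regular 32-gon of circumradius 11.5; After the difference (first − rest): starting from the 23×24 cube, the r=11.5 cylinder at (10, 14) partially overlaps it — only the 390.67 mm² overlap (of its 412.81 mm²) is removed, clipping the outline — 2 connected regions. Overall, the cross-section has 2 separate islands. The nearest boundary edge runs (14.40, 3.38)→(16.39, 4.44); distance from the point to it = 2.03 mm. (Shell/infill is judged within the island containing the point — the largest one.) The point is inside the cross-section and 2.03 mm from the nearest boundary — more than the 0.75 mm shell width (3 × 0.25), so it's in the infill interior.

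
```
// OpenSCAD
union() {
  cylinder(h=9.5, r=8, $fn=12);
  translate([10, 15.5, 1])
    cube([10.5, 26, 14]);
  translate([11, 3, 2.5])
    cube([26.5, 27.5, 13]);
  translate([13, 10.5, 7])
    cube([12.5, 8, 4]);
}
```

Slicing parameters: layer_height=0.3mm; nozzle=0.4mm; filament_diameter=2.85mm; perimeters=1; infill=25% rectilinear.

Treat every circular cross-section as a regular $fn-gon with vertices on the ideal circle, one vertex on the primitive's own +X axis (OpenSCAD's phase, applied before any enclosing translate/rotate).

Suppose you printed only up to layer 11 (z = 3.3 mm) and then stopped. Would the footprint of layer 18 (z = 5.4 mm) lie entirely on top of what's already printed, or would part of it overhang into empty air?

Compare the two slices. At z = 3.3: the r=8 cylinder gives a regular 12-gon of circumradius 8 (constant along its height) (area = (12/2)·8.000²·sin(360°/12) = 192.00 mm²); the 10.5×26 cube at (10, 15.5) contributes its full rectangle (area 273.00 mm²); the cube at (11, 3) (footprint 26.5×27.5) is included at this height (area 728.75 mm²); the cube at (13, 10.5) does not reach this height (z outside [7, 11]); Merging all regions: the regions partially overlap — summed areas 1193.75 mm² minus the doubly-counted overlap 142.50 mm² gives 1051.25 mm² — area = 1051.25 mm². At z = 5.4: the r=8 cylinder contributes a regular 12-gon of circumradius 8 (area = (12/2)·8.000²·sin(360°/12) = 192.00 mm²); the cube at (10, 15.5) is present — its section is the full 10.5×26 rectangle (area 273.00 mm²); the cube at (11, 3) is present — its section is the full 26.5×27.5 rectangle (area 728.75 mm²); the cube at (13, 10.5) is not intersected at this z (z outside [7, 11]); Taking the union: the regions partially overlap — summed areas 1193.75 mm² minus the doubly-counted overlap 142.50 mm² gives 1051.25 mm² — area = 1051.25 mm². Checking containment: the cross-section at z = 5.4 is a subset of the cross-section at z = 3.3.

entirely on top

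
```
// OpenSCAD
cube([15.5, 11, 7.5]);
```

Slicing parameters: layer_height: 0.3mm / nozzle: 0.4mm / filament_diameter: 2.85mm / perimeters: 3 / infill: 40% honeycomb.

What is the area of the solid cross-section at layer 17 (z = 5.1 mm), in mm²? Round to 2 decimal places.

At z = 5.1 mm: the cube is present — its section is the full 15.5×11 rectangle (area 170.50 mm²). Overall, the cross-section is a single solid region. Net area = 170.50 mm².

170.50 mm²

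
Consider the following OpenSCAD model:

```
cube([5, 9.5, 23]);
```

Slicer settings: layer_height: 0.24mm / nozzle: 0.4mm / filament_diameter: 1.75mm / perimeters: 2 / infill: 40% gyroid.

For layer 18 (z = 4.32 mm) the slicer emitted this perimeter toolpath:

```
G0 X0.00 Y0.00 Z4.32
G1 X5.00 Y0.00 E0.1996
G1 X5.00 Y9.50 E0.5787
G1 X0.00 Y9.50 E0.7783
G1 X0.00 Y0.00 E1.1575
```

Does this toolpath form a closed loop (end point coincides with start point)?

yes

Start point (G0): (0.00, 0.00). End point (last G1): the path returns to the start — closed.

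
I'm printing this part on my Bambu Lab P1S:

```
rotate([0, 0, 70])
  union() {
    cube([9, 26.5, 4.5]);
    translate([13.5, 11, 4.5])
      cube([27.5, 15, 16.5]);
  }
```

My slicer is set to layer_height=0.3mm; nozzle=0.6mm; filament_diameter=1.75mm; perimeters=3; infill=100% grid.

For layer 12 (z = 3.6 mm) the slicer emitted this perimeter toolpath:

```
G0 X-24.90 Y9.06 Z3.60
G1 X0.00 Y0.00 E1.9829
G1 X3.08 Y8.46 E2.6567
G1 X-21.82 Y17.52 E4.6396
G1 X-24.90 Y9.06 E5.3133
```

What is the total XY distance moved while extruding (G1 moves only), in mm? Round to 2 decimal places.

Sum the Euclidean lengths of each G1 segment: total = 71.00 mm.

71.00 mm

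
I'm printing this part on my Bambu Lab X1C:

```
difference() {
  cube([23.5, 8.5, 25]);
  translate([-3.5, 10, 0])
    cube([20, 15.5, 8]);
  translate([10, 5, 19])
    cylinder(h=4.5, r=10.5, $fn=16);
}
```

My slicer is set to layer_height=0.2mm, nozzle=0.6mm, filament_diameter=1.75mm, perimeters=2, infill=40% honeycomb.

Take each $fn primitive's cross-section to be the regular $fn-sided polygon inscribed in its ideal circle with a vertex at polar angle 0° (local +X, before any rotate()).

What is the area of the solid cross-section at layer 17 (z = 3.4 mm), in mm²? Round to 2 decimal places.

199.75 mm²

At z = 3.4 mm: the cube (footprint 23.5×8.5) is included at this height (area 199.75 mm²); the 20×15.5 cube at (-3.5, 10) contributes its full rectangle (area 310.00 mm²); the cylinder at (10, 5) is absent (z outside [19, 23.5]); After the difference (first − rest): starting from the 23.5×8.5 cube (199.75 mm²), the 20×15.5 cube at (-3.5, 10) misses the remaining region (no effect) — area = 199.75 mm². Overall, the cross-section is a single solid region. Net area = 199.75 mm².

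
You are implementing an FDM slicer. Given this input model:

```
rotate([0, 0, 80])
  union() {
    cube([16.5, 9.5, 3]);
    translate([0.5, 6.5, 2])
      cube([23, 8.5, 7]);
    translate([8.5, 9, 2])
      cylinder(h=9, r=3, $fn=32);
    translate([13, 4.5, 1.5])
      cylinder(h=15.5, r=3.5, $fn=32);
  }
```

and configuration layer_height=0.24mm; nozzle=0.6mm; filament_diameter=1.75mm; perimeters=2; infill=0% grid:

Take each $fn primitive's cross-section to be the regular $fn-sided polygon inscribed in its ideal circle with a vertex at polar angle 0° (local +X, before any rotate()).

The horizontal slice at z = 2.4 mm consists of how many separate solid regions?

1

At z = 2.4 mm: the 16.5×9.5 cube contributes its full rectangle; the cube at (0.5, 6.5) is present — its section is the full 23×8.5 rectangle; the r=3 cylinder at (8.5, 9) gives a regular 32-gon of circumradius 3 (constant along its height); the r=3.5 cylinder at (13, 4.5) gives a regular 32-gon of circumradius 3.5 (constant along its height); Merging all regions: the regions partially overlap (shared area 114.33 mm²), so overlapping operands fuse into one piece — 1 connected region; (whole slice rotated 80° about Z — lengths, areas and connectivity unchanged). The result has 1 disconnected region.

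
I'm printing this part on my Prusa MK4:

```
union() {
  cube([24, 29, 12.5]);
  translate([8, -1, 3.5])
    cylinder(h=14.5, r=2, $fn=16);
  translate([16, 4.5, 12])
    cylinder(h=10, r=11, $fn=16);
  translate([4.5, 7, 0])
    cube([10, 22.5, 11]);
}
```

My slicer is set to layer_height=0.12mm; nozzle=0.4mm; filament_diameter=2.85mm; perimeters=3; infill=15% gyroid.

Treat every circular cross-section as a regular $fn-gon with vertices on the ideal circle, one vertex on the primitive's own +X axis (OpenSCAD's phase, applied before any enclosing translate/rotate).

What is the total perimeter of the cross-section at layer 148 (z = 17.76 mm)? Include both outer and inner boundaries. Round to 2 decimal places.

69.29 mm

At z = 17.76 mm: the cube is absent (z outside [0, 12.5]); the cylinder at (8, -1): section is a regular 16-gon, circumradius r=2 (perimeter = 2·16·2.000·sin(180°/16) = 12.49 mm); the cylinder at (16, 4.5): section is a regular 16-gon, circumradius r=11 (perimeter = 2·16·11.000·sin(180°/16) = 68.67 mm); the cube at (4.5, 7) is absent (z outside [0, 11]); Combining (union): the regions partially overlap (shared area 10.17 mm²), so the edge portions inside another operand are dropped and the merged outline is re-measured after clipping — boundary = 69.29 mm. Overall, the cross-section is a single solid region. Total boundary length (outer) = 69.29 mm.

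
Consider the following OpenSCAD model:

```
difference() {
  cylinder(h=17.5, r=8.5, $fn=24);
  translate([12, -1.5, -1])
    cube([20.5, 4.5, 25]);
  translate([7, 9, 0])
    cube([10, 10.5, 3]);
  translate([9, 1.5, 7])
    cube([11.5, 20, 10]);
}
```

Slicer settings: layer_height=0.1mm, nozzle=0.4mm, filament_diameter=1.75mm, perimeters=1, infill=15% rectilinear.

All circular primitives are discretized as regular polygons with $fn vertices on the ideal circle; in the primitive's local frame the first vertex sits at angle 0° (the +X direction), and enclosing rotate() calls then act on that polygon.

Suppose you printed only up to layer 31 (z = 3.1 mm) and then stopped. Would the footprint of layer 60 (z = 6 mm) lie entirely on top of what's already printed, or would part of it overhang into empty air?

Compare the two slices. At z = 3.1: the r=8.5 cylinder contributes a regular 24-gon of circumradius 8.5 (area = (24/2)·8.500²·sin(360°/24) = 224.40 mm²); the 20.5×4.5 cube at (12, -1.5) contributes its full rectangle (area 92.25 mm²); the cube at (7, 9) does not reach this height (z outside [0, 3]); the cube at (9, 1.5) does not reach this height (z outside [7, 17]); Taking the first minus the rest: starting from the r=8.5 cylinder (224.40 mm²), the 20.5×4.5 cube at (12, -1.5) misses the remaining region (no effect) — area = 224.40 mm². At z = 6: the r=8.5 cylinder contributes a regular 24-gon of circumradius 8.5 (area = (24/2)·8.500²·sin(360°/24) = 224.40 mm²); the cube at (12, -1.5) is present — its section is the full 20.5×4.5 rectangle (area 92.25 mm²); the cube at (7, 9) does not reach this height (z outside [0, 3]); the cube at (9, 1.5) does not reach this height (z outside [7, 17]); Taking the first minus the rest: starting from the r=8.5 cylinder (224.40 mm²), the 20.5×4.5 cube at (12, -1.5) misses the remaining region (no effect) — area = 224.40 mm². Checking containment: the cross-section at z = 6 is a subset of the cross-section at z = 3.1.

entirely on top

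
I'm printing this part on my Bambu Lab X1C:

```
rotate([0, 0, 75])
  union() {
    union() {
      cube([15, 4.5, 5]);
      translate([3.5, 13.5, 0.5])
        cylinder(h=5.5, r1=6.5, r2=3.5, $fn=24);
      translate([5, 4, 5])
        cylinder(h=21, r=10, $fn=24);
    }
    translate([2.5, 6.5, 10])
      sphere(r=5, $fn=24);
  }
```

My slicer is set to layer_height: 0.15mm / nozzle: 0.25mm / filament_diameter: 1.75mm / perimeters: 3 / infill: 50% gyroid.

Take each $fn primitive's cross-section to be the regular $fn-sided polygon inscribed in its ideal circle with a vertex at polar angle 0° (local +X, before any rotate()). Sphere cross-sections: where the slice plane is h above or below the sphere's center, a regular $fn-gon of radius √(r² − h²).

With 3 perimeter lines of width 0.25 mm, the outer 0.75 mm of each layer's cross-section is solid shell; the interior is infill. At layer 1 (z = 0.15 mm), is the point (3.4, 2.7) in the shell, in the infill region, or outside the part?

At z = 0.15 mm: the 15×4.5 cube contributes its full rectangle; the cone at (3.5, 13.5) does not reach this height (z outside [0.5, 6]); the cylinder at (5, 4) is not intersected at this z (z outside [5, 26]); Taking the union: only the 15×4.5 cube is present, so the union is just that shape — 1 connected region; the sphere at (2.5, 6.5) does not reach this height (|z−center|=9.850 > r=5); Taking the union: only the result so far is present, so the union is just that shape — 1 connected region; (whole slice rotated 75° about Z — lengths, areas and connectivity unchanged). Overall, the cross-section is a single solid region. Undo the 75° rotation: the query point maps to (3.488, -2.585) in the un-rotated model frame. The nearest boundary edge runs (0.00, 0.00)→(15.00, 0.00); distance from the point to it = 2.59 mm. The point is not inside any of the regions above, so it lies outside the cross-section (2.59 mm from the nearest boundary).

outside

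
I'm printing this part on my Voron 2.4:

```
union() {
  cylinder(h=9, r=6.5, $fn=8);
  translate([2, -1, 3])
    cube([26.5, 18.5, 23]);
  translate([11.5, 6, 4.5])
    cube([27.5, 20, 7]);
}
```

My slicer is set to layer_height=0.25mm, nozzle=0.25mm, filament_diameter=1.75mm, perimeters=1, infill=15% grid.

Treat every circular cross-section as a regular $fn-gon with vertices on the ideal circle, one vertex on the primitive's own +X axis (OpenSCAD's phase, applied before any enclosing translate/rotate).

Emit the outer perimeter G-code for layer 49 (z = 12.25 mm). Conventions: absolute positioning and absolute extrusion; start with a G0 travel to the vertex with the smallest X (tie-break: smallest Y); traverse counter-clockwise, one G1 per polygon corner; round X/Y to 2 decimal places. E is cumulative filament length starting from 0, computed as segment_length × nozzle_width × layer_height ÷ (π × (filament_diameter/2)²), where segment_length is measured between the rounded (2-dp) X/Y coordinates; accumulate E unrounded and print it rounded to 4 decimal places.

G0 X2.00 Y-1.00 Z12.25
G1 X28.50 Y-1.00 E0.6886
G1 X28.50 Y17.50 E1.1693
G1 X2.00 Y17.50 E1.8579
G1 X2.00 Y-1.00 E2.3386

At z = 12.25 mm: the cylinder does not reach this height (z outside [0, 9]); the 26.5×18.5 cube at (2, -1) contributes its full rectangle; the cube at (11.5, 6) is absent (z outside [4.5, 11.5]); Taking the union: only the 26.5×18.5 cube at (2, -1) is present, so the union is just that shape — 1 connected region. The outline is a single polygon with 4 vertices. Extrusion per mm of travel: 0.25 × 0.25 / (π × 0.875²) = 0.025984. Accumulating E over each segment gives final E = 2.3386.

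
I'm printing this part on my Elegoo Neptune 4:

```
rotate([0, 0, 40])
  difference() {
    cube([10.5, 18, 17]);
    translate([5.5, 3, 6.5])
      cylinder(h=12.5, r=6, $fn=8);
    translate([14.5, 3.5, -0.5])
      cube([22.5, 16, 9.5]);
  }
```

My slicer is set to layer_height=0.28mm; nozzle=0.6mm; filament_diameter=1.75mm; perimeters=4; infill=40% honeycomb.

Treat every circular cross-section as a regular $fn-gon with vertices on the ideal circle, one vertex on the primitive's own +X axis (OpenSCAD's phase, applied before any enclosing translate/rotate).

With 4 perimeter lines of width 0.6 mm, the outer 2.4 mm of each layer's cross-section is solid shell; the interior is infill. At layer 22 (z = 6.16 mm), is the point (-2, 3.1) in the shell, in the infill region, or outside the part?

At z = 6.16 mm: the 10.5×18 cube contributes its full rectangle; the cylinder at (5.5, 3) is not intersected at this z (z outside [6.5, 19]); the 22.5×16 cube at (14.5, 3.5) contributes its full rectangle; After the difference (first − rest): starting from the 10.5×18 cube, the 22.5×16 cube at (14.5, 3.5) misses the remaining region (no effect) — 1 connected region; (whole slice rotated 40° about Z — lengths, areas and connectivity unchanged). Overall, the cross-section is a single solid region. Undo the 40° rotation: the query point maps to (0.461, 3.660) in the un-rotated model frame. The nearest boundary edge runs (0.00, 0.00)→(0.00, 18.00); distance from the point to it = 0.46 mm. The point is inside the cross-section, 0.46 mm from the nearest boundary — within the 2.4 mm shell band (4 × 0.6).

shell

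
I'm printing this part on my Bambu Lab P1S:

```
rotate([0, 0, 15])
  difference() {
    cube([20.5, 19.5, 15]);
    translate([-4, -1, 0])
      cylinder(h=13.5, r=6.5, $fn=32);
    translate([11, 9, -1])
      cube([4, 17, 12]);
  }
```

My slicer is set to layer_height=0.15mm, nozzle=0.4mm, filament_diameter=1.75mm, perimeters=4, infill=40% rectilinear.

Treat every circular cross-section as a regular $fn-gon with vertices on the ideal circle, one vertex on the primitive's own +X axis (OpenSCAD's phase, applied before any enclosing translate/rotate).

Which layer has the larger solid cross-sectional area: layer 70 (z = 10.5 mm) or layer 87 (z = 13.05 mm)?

Layer 70 (z = 10.5): the cube (footprint 20.5×19.5) is included at this height (area 399.75 mm²); the r=6.5 cylinder at (-4, -1) gives a regular 32-gon of circumradius 6.5 (constant along its height) (area = (32/2)·6.500²·sin(360°/32) = 131.88 mm²); the cube at (11, 9) (footprint 4×17) is included at this height (area 68.00 mm²); Subtracting the remaining from the first: starting from the 20.5×19.5 cube (399.75 mm²), the r=6.5 cylinder at (-4, -1) partially overlaps it — only the 6.36 mm² overlap (of its 131.88 mm²) is removed, clipping the outline; the 4×17 cube at (11, 9) partially overlaps it — only the 42.00 mm² overlap (of its 68.00 mm²) is removed, clipping the outline — area = 351.39 mm²; (whole slice rotated 15° about Z — lengths, areas and connectivity unchanged). So its area = 351.39 mm². Layer 87 (z = 13.05): the cube (footprint 20.5×19.5) is included at this height (area 399.75 mm²); the r=6.5 cylinder at (-4, -1) contributes a regular 32-gon of circumradius 6.5 (area = (32/2)·6.500²·sin(360°/32) = 131.88 mm²); the cube at (11, 9) is absent (z outside [-1, 11]); After the difference (first − rest): starting from the 20.5×19.5 cube (399.75 mm²), the r=6.5 cylinder at (-4, -1) partially overlaps it — only the 6.36 mm² overlap (of its 131.88 mm²) is removed, clipping the outline — area = 393.39 mm²; (rotated 15° about Z; rotation is an isometry so areas/perimeters/island counts are preserved). So its area = 393.39 mm². Layer 87 is larger (393.39 vs 351.39 mm²).

layer 87 (z = 13.05 mm)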